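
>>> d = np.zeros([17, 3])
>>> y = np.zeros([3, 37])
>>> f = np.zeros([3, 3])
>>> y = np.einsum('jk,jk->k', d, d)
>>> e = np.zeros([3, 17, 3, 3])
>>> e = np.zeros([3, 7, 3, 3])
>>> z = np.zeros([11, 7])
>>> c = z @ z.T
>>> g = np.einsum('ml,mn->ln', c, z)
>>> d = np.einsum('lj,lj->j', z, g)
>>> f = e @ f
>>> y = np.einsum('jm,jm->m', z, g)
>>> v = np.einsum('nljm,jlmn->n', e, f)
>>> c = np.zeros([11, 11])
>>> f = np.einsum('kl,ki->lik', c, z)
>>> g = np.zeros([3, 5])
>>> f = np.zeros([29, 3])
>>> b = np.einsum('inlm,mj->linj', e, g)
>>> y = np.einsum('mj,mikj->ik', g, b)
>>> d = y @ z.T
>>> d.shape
(3, 11)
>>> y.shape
(3, 7)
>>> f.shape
(29, 3)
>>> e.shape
(3, 7, 3, 3)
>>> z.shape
(11, 7)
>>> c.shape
(11, 11)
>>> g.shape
(3, 5)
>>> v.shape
(3,)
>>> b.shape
(3, 3, 7, 5)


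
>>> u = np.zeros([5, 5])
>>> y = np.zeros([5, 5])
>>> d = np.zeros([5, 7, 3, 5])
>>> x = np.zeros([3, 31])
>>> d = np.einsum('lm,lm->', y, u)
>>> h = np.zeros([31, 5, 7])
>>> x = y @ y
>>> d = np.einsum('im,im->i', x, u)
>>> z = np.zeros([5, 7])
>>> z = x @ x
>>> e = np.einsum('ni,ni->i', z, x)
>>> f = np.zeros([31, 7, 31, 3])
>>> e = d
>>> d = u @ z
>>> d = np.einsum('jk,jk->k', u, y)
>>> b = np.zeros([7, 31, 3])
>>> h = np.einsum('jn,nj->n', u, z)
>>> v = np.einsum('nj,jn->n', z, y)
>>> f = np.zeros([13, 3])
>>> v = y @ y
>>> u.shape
(5, 5)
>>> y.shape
(5, 5)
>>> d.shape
(5,)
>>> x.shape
(5, 5)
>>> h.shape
(5,)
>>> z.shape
(5, 5)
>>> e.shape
(5,)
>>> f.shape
(13, 3)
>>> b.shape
(7, 31, 3)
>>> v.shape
(5, 5)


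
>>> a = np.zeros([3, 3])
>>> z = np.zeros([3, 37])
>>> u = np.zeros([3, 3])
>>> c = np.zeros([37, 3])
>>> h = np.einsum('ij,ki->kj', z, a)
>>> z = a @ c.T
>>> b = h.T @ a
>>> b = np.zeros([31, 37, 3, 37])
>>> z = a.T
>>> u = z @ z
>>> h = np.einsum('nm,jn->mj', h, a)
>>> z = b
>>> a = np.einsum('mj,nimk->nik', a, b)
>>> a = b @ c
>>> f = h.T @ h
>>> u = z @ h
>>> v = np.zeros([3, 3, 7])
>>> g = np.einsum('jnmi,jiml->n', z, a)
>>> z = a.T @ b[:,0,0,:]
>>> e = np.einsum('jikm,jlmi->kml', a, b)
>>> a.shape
(31, 37, 3, 3)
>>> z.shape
(3, 3, 37, 37)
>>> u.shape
(31, 37, 3, 3)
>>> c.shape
(37, 3)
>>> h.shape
(37, 3)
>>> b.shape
(31, 37, 3, 37)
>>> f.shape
(3, 3)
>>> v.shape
(3, 3, 7)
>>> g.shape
(37,)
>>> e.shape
(3, 3, 37)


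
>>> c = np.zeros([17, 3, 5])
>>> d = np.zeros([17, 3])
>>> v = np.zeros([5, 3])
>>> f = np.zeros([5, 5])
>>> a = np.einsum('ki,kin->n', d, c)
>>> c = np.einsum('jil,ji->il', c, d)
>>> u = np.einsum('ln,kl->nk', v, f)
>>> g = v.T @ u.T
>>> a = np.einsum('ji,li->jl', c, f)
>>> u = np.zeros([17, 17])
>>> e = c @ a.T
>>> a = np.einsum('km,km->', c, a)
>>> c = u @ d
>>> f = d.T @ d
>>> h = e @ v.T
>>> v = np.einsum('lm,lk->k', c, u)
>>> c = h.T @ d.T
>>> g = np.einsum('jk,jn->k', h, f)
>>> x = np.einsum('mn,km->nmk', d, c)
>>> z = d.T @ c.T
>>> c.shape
(5, 17)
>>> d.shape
(17, 3)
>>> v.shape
(17,)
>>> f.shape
(3, 3)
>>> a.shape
()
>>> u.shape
(17, 17)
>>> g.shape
(5,)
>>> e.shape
(3, 3)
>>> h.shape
(3, 5)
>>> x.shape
(3, 17, 5)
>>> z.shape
(3, 5)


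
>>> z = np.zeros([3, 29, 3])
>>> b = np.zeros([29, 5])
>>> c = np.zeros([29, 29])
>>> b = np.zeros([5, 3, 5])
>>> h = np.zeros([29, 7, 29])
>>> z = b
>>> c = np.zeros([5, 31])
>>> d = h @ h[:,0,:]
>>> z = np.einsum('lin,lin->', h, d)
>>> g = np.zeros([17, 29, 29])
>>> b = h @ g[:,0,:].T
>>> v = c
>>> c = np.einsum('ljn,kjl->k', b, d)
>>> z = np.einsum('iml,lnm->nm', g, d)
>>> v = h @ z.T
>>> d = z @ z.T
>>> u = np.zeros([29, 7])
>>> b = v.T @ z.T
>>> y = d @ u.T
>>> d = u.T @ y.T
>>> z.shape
(7, 29)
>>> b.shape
(7, 7, 7)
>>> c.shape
(29,)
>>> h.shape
(29, 7, 29)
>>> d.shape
(7, 7)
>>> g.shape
(17, 29, 29)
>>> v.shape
(29, 7, 7)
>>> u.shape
(29, 7)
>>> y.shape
(7, 29)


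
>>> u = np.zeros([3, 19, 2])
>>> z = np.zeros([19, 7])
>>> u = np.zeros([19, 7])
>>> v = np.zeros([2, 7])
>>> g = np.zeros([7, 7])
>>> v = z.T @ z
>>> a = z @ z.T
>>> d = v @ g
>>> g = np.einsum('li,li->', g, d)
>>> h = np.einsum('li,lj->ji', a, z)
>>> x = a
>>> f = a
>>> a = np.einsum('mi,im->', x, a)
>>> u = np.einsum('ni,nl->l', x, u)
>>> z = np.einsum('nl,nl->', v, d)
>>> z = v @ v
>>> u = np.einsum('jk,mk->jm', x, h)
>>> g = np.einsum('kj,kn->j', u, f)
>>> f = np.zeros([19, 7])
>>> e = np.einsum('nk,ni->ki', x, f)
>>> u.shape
(19, 7)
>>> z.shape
(7, 7)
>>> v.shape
(7, 7)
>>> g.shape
(7,)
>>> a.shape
()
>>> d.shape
(7, 7)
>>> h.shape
(7, 19)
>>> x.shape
(19, 19)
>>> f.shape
(19, 7)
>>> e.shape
(19, 7)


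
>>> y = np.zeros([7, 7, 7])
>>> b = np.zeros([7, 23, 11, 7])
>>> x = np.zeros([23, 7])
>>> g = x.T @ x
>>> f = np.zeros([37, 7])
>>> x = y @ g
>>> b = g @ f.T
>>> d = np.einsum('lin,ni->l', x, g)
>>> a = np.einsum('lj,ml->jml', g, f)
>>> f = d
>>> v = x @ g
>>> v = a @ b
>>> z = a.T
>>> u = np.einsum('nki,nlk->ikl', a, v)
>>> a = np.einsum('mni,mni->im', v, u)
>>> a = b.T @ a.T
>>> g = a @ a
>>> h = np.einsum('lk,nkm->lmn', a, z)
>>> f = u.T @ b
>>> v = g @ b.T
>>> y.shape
(7, 7, 7)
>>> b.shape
(7, 37)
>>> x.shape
(7, 7, 7)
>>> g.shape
(37, 37)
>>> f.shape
(37, 37, 37)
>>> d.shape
(7,)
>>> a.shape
(37, 37)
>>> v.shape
(37, 7)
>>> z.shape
(7, 37, 7)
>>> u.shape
(7, 37, 37)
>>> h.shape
(37, 7, 7)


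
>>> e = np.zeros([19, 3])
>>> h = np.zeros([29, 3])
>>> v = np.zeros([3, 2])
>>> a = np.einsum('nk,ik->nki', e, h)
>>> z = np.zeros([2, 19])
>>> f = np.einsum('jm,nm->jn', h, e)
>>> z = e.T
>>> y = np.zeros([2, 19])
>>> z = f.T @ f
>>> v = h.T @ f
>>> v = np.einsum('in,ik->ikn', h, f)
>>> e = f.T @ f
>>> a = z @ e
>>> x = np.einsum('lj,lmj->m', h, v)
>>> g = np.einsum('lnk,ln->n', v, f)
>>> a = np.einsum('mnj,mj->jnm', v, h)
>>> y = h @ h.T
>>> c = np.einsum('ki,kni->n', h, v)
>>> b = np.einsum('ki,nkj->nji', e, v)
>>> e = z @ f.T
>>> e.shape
(19, 29)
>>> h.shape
(29, 3)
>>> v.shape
(29, 19, 3)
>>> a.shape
(3, 19, 29)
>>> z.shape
(19, 19)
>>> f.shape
(29, 19)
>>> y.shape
(29, 29)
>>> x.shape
(19,)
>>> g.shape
(19,)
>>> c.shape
(19,)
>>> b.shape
(29, 3, 19)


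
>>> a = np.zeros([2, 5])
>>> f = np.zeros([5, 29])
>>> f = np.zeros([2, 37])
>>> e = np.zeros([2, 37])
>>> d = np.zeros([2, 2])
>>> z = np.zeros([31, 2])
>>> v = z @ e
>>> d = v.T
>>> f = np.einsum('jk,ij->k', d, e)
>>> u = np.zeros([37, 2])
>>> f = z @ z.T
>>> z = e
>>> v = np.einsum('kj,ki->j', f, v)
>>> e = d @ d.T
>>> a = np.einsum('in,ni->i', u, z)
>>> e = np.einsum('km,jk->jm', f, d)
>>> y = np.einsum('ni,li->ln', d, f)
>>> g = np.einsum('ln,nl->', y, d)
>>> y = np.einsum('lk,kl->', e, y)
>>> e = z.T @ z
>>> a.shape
(37,)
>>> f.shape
(31, 31)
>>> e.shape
(37, 37)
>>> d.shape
(37, 31)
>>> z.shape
(2, 37)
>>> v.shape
(31,)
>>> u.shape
(37, 2)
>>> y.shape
()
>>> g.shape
()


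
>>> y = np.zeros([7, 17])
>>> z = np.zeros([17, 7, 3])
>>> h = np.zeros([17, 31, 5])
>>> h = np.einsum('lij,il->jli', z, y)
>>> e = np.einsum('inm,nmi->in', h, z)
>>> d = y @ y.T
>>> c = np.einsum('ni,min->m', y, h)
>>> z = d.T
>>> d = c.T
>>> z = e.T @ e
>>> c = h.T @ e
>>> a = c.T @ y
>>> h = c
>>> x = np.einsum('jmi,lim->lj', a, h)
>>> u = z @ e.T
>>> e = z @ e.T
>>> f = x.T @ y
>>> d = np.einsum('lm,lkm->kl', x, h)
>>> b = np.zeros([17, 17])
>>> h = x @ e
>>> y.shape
(7, 17)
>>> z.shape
(17, 17)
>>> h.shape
(7, 3)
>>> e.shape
(17, 3)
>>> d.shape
(17, 7)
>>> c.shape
(7, 17, 17)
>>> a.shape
(17, 17, 17)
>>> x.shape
(7, 17)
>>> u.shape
(17, 3)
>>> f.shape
(17, 17)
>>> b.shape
(17, 17)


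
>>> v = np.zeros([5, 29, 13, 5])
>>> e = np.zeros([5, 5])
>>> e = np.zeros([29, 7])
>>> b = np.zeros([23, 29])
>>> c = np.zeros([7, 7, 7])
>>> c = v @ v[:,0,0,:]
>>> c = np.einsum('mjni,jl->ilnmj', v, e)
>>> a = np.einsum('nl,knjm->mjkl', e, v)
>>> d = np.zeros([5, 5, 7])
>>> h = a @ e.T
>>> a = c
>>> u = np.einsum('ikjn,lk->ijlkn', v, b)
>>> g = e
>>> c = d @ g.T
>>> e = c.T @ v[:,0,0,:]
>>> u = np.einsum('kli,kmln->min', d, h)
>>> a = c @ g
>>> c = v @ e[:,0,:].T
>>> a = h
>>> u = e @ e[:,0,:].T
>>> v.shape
(5, 29, 13, 5)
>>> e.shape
(29, 5, 5)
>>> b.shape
(23, 29)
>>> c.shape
(5, 29, 13, 29)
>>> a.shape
(5, 13, 5, 29)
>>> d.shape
(5, 5, 7)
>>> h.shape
(5, 13, 5, 29)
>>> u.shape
(29, 5, 29)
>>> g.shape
(29, 7)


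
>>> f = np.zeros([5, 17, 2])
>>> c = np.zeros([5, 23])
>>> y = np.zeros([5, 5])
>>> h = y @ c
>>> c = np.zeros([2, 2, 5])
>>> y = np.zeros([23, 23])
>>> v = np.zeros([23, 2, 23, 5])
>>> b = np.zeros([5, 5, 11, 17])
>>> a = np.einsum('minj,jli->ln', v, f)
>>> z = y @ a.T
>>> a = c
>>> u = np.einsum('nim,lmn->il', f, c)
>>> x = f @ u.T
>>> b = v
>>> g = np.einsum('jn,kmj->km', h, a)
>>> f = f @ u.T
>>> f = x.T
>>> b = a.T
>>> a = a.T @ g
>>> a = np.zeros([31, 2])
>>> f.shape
(17, 17, 5)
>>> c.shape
(2, 2, 5)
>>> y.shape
(23, 23)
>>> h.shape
(5, 23)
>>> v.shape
(23, 2, 23, 5)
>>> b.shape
(5, 2, 2)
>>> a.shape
(31, 2)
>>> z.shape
(23, 17)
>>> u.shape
(17, 2)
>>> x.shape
(5, 17, 17)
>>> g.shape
(2, 2)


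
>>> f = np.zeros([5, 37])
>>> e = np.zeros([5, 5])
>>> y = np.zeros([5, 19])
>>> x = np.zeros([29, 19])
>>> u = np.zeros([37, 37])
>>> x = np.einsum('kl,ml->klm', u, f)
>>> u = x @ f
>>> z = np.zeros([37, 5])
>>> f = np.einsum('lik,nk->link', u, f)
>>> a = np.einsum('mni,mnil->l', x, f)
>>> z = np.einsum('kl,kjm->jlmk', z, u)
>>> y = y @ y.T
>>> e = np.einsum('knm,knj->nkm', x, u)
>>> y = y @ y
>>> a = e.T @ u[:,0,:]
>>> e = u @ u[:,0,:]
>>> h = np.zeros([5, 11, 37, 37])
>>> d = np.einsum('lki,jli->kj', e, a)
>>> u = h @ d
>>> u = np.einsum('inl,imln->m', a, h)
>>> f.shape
(37, 37, 5, 37)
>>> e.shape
(37, 37, 37)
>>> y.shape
(5, 5)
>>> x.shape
(37, 37, 5)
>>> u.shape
(11,)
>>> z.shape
(37, 5, 37, 37)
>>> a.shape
(5, 37, 37)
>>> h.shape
(5, 11, 37, 37)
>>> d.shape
(37, 5)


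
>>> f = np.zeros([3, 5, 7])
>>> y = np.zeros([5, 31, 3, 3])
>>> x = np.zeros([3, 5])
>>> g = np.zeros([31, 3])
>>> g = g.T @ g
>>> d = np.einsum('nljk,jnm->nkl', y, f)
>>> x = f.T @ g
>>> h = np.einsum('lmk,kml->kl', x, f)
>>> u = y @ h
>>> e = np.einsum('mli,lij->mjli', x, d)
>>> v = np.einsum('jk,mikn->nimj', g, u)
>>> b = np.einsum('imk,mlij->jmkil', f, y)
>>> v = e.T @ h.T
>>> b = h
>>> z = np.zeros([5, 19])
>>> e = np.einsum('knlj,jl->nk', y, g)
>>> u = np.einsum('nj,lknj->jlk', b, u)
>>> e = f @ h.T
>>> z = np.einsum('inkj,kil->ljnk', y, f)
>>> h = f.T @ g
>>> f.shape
(3, 5, 7)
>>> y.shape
(5, 31, 3, 3)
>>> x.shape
(7, 5, 3)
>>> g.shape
(3, 3)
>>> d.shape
(5, 3, 31)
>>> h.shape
(7, 5, 3)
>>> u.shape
(7, 5, 31)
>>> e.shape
(3, 5, 3)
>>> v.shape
(3, 5, 31, 3)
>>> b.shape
(3, 7)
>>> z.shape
(7, 3, 31, 3)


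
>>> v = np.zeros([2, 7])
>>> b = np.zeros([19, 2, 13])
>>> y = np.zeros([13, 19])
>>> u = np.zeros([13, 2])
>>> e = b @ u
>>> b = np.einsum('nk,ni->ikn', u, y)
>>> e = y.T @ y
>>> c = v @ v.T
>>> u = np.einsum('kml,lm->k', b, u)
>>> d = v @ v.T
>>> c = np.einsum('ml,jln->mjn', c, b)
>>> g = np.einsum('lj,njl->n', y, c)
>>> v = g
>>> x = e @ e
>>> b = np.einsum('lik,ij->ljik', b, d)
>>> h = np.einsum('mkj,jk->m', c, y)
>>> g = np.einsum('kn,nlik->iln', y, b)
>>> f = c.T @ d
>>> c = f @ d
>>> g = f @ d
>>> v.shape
(2,)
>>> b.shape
(19, 2, 2, 13)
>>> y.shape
(13, 19)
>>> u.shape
(19,)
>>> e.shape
(19, 19)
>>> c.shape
(13, 19, 2)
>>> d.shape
(2, 2)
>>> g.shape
(13, 19, 2)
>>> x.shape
(19, 19)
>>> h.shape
(2,)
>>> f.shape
(13, 19, 2)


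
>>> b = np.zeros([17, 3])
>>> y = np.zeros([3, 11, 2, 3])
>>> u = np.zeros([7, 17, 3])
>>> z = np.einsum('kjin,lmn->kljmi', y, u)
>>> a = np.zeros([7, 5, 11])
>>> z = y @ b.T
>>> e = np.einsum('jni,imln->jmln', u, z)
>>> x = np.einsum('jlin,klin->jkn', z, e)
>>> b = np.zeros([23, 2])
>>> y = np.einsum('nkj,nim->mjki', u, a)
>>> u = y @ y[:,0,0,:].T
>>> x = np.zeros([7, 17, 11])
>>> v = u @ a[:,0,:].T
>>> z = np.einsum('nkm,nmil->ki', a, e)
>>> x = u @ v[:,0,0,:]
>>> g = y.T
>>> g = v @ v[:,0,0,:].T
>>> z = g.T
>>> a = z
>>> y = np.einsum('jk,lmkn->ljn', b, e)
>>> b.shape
(23, 2)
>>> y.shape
(7, 23, 17)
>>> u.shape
(11, 3, 17, 11)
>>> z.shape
(11, 17, 3, 11)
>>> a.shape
(11, 17, 3, 11)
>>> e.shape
(7, 11, 2, 17)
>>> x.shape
(11, 3, 17, 7)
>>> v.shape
(11, 3, 17, 7)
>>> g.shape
(11, 3, 17, 11)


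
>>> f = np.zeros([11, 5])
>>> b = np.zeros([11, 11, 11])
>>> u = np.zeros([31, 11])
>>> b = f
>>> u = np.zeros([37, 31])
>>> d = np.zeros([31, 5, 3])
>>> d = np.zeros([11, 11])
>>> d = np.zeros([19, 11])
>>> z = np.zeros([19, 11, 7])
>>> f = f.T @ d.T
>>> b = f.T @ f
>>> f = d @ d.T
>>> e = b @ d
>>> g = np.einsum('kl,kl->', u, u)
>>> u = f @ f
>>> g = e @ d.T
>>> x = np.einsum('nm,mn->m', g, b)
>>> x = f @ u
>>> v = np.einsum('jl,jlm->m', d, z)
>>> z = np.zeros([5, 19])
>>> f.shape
(19, 19)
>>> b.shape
(19, 19)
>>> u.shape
(19, 19)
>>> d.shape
(19, 11)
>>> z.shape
(5, 19)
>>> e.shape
(19, 11)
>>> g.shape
(19, 19)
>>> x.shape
(19, 19)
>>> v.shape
(7,)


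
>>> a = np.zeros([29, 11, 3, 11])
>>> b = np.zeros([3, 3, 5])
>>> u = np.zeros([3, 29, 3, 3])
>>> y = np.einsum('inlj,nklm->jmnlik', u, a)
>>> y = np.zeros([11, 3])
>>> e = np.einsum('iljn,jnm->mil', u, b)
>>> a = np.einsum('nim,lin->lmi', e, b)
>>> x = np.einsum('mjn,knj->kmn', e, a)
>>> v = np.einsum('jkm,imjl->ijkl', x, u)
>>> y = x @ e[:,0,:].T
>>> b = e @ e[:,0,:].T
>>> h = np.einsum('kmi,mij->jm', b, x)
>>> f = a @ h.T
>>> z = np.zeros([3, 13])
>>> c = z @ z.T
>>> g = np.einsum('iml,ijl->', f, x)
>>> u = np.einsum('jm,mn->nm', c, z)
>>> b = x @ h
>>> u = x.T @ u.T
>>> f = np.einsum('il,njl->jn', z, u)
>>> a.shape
(3, 29, 3)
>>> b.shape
(3, 5, 3)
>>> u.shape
(29, 5, 13)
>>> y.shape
(3, 5, 5)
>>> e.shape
(5, 3, 29)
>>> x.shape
(3, 5, 29)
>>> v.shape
(3, 3, 5, 3)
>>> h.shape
(29, 3)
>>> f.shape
(5, 29)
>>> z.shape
(3, 13)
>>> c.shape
(3, 3)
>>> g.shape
()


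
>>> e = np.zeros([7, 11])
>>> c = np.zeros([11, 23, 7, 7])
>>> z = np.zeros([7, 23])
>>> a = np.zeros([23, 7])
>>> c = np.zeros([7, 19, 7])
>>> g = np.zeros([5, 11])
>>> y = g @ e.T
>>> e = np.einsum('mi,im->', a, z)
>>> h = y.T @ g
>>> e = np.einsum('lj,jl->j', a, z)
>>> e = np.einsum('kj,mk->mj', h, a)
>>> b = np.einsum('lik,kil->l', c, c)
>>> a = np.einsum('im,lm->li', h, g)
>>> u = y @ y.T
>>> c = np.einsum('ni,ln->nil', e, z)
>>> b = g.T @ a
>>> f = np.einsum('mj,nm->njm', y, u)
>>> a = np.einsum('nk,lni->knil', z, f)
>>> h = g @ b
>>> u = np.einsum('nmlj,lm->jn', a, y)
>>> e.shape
(23, 11)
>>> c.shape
(23, 11, 7)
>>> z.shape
(7, 23)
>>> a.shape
(23, 7, 5, 5)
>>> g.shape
(5, 11)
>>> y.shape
(5, 7)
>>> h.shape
(5, 7)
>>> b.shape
(11, 7)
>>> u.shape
(5, 23)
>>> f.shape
(5, 7, 5)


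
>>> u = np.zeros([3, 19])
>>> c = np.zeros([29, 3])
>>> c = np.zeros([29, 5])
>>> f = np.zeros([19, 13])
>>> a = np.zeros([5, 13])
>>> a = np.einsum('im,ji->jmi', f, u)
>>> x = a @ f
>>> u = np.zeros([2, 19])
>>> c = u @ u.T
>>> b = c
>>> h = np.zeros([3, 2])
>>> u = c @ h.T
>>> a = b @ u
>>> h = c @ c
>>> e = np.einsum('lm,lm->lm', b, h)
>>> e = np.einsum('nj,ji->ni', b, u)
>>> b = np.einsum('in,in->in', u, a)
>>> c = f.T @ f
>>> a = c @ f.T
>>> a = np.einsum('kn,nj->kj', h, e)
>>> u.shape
(2, 3)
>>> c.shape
(13, 13)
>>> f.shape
(19, 13)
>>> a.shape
(2, 3)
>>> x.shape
(3, 13, 13)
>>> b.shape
(2, 3)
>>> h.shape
(2, 2)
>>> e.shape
(2, 3)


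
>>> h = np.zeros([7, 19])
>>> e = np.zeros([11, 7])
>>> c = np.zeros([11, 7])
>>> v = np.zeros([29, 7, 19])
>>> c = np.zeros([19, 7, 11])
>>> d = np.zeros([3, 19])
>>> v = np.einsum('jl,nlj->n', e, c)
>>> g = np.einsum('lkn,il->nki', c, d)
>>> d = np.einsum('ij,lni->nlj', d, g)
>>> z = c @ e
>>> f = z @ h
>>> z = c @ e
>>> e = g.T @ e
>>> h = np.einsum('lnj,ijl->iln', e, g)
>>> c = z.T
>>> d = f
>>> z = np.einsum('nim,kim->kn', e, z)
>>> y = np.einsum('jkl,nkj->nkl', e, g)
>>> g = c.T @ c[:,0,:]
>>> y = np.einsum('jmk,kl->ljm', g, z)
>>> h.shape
(11, 3, 7)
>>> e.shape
(3, 7, 7)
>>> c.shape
(7, 7, 19)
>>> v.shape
(19,)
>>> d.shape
(19, 7, 19)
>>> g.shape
(19, 7, 19)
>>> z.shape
(19, 3)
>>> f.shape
(19, 7, 19)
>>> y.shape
(3, 19, 7)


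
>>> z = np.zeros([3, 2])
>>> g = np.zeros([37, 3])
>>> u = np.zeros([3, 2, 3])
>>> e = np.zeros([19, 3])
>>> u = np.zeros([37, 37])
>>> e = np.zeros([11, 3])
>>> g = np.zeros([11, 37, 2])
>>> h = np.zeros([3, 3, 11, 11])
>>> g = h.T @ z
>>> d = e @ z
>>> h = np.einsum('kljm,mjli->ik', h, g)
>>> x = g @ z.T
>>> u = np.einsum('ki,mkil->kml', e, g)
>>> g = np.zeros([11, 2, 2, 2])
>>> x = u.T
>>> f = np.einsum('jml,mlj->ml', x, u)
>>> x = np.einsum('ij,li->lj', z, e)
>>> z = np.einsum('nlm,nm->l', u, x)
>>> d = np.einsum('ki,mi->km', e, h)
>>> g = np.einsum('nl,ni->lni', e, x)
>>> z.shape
(11,)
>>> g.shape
(3, 11, 2)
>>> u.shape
(11, 11, 2)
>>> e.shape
(11, 3)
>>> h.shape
(2, 3)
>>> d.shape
(11, 2)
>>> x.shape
(11, 2)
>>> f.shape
(11, 11)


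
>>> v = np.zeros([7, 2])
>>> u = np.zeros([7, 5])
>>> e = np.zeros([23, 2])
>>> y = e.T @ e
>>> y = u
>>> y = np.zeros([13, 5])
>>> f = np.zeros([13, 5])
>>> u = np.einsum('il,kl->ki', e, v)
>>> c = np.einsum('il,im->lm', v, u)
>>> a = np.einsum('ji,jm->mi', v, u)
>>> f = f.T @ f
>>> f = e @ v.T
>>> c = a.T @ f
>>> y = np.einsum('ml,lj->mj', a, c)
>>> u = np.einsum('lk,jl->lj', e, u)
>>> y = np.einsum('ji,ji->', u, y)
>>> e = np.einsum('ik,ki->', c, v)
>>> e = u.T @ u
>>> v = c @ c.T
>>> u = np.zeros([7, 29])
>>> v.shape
(2, 2)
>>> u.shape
(7, 29)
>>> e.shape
(7, 7)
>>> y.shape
()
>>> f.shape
(23, 7)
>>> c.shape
(2, 7)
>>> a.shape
(23, 2)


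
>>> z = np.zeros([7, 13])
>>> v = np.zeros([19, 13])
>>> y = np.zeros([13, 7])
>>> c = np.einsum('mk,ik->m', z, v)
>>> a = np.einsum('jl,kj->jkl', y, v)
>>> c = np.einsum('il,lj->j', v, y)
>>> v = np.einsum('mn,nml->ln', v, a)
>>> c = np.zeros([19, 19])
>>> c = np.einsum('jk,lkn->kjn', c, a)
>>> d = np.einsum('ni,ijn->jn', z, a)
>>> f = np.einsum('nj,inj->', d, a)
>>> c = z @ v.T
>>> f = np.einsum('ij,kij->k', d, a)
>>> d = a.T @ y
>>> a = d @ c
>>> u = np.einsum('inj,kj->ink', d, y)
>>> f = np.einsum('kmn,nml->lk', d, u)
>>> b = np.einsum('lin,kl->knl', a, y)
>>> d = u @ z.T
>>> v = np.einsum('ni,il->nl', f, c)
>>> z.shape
(7, 13)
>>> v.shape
(13, 7)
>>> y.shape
(13, 7)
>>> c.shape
(7, 7)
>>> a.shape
(7, 19, 7)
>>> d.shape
(7, 19, 7)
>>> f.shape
(13, 7)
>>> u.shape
(7, 19, 13)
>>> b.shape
(13, 7, 7)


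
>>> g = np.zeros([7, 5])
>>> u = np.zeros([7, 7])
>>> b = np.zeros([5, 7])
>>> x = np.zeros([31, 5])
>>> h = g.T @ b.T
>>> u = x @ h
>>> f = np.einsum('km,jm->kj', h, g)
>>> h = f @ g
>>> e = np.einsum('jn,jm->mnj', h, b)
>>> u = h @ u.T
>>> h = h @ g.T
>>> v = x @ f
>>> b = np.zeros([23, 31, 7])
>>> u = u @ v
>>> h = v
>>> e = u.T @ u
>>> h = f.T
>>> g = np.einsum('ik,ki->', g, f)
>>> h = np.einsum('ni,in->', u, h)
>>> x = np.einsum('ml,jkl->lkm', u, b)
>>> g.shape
()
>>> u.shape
(5, 7)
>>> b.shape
(23, 31, 7)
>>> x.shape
(7, 31, 5)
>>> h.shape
()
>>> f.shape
(5, 7)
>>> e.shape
(7, 7)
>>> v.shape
(31, 7)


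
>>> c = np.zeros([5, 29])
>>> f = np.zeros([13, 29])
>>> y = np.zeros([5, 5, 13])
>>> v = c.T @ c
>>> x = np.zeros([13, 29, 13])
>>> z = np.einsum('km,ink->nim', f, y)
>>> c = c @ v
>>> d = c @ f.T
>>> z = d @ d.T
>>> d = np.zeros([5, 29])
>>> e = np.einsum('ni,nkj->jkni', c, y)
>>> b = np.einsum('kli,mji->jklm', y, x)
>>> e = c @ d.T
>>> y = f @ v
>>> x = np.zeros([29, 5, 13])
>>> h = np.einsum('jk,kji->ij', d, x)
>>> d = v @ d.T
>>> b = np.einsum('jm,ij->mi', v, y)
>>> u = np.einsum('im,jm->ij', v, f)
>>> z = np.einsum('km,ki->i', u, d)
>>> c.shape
(5, 29)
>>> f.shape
(13, 29)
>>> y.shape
(13, 29)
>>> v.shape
(29, 29)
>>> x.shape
(29, 5, 13)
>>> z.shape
(5,)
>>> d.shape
(29, 5)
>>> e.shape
(5, 5)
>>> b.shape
(29, 13)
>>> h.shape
(13, 5)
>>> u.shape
(29, 13)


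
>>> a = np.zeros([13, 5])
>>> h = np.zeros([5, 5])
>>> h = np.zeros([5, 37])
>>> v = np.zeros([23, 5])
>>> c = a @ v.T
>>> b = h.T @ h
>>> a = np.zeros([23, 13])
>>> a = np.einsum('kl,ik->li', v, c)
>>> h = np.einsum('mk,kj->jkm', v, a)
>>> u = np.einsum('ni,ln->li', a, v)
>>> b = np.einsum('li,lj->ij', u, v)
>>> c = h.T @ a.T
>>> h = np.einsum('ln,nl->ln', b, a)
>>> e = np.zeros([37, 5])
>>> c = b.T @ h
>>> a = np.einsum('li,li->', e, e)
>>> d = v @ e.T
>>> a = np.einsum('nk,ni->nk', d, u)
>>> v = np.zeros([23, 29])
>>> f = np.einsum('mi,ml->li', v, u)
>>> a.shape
(23, 37)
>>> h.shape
(13, 5)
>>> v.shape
(23, 29)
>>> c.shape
(5, 5)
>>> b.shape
(13, 5)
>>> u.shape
(23, 13)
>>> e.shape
(37, 5)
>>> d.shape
(23, 37)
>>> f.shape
(13, 29)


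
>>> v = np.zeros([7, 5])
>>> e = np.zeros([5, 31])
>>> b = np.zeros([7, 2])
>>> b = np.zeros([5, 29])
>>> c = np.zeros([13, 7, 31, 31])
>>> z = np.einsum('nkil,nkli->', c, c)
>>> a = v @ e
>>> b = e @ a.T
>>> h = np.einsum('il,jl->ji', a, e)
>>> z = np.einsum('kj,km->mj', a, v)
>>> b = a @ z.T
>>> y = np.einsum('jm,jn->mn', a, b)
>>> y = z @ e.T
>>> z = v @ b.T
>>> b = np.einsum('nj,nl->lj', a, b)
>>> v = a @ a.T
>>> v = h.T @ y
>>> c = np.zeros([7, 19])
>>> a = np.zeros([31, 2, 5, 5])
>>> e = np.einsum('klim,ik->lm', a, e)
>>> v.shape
(7, 5)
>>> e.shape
(2, 5)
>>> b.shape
(5, 31)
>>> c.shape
(7, 19)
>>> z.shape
(7, 7)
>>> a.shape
(31, 2, 5, 5)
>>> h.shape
(5, 7)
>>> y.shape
(5, 5)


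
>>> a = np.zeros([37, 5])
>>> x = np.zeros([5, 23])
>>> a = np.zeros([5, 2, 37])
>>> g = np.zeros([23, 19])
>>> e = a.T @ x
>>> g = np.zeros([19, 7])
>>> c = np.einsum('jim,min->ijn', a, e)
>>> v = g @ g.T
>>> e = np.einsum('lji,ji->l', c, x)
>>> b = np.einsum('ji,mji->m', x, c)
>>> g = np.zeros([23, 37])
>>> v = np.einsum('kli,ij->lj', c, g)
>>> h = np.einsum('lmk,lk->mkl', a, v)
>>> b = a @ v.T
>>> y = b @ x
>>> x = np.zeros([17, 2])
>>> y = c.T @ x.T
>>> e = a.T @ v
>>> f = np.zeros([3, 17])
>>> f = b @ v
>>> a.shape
(5, 2, 37)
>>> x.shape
(17, 2)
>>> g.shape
(23, 37)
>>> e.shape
(37, 2, 37)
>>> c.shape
(2, 5, 23)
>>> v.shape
(5, 37)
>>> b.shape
(5, 2, 5)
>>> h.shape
(2, 37, 5)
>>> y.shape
(23, 5, 17)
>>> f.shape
(5, 2, 37)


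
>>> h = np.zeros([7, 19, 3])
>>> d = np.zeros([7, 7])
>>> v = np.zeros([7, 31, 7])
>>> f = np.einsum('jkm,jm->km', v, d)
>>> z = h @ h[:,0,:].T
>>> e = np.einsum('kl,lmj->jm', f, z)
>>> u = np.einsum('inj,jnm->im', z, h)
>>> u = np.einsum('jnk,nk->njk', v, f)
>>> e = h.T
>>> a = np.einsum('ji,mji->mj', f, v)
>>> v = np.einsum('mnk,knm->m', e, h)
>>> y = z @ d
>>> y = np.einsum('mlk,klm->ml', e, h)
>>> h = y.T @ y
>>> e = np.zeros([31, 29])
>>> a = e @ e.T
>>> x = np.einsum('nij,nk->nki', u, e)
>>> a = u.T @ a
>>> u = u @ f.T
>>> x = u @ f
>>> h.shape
(19, 19)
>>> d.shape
(7, 7)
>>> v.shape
(3,)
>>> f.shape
(31, 7)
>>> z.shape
(7, 19, 7)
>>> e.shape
(31, 29)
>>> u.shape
(31, 7, 31)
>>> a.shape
(7, 7, 31)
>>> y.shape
(3, 19)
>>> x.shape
(31, 7, 7)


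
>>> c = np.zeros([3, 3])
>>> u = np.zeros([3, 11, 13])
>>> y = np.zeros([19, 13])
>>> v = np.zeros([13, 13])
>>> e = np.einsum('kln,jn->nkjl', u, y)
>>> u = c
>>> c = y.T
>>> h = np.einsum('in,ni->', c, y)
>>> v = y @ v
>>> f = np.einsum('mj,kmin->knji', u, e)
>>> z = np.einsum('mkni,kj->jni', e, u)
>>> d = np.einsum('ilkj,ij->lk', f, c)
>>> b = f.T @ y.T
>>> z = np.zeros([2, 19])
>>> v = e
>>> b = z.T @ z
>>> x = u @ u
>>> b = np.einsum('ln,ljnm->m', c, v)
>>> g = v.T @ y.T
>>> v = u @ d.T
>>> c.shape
(13, 19)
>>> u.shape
(3, 3)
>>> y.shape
(19, 13)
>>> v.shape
(3, 11)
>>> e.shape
(13, 3, 19, 11)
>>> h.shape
()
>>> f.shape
(13, 11, 3, 19)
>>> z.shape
(2, 19)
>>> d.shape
(11, 3)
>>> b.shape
(11,)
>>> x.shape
(3, 3)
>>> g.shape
(11, 19, 3, 19)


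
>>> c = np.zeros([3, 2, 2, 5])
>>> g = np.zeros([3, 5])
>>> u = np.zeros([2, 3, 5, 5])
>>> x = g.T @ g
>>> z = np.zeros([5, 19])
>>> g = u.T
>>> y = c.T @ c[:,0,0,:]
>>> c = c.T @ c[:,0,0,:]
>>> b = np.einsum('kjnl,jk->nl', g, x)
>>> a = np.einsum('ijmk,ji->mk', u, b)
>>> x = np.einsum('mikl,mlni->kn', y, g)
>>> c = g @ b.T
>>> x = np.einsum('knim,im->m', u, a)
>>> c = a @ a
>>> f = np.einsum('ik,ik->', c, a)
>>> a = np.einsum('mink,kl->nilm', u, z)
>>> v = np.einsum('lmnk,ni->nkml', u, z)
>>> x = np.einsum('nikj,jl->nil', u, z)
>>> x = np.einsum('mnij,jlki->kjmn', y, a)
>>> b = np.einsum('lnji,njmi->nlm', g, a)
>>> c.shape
(5, 5)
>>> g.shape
(5, 5, 3, 2)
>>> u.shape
(2, 3, 5, 5)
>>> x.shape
(19, 5, 5, 2)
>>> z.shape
(5, 19)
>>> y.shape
(5, 2, 2, 5)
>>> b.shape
(5, 5, 19)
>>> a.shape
(5, 3, 19, 2)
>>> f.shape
()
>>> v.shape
(5, 5, 3, 2)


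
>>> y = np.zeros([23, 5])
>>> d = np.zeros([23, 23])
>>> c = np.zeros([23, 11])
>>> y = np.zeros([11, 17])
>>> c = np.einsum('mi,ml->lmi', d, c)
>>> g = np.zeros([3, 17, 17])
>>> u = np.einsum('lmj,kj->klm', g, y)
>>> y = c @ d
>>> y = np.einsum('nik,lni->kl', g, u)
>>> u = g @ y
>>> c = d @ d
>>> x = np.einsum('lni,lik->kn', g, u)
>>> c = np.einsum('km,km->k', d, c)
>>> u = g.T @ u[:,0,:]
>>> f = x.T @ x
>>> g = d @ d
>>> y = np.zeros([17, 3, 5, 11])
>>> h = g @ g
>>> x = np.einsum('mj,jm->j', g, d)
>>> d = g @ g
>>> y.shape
(17, 3, 5, 11)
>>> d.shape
(23, 23)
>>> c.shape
(23,)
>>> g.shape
(23, 23)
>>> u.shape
(17, 17, 11)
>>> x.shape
(23,)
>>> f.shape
(17, 17)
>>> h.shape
(23, 23)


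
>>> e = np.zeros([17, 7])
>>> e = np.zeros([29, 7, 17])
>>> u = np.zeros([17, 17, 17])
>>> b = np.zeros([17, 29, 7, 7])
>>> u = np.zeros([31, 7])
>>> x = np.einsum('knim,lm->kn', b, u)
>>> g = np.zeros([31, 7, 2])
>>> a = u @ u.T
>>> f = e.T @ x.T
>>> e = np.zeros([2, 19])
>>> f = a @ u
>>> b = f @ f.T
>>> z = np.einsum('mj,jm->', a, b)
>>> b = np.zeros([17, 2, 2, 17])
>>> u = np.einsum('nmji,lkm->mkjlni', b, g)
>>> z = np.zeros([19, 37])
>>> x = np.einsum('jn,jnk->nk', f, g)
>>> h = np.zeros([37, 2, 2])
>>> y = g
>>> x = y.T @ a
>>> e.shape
(2, 19)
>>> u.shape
(2, 7, 2, 31, 17, 17)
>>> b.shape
(17, 2, 2, 17)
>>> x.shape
(2, 7, 31)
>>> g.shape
(31, 7, 2)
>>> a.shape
(31, 31)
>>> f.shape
(31, 7)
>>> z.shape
(19, 37)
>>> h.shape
(37, 2, 2)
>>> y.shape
(31, 7, 2)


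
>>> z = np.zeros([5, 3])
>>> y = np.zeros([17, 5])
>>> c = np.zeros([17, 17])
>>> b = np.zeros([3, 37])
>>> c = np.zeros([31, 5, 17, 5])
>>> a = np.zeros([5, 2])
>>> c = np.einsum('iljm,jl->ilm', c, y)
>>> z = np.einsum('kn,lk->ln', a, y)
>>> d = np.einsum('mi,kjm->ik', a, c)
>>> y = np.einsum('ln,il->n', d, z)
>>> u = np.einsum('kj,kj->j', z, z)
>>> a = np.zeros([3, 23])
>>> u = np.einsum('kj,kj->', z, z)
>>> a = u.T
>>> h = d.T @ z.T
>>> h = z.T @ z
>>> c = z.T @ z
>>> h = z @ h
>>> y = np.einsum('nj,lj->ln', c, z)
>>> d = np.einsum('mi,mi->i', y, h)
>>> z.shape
(17, 2)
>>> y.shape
(17, 2)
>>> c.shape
(2, 2)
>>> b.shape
(3, 37)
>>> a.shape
()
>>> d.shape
(2,)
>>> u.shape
()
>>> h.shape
(17, 2)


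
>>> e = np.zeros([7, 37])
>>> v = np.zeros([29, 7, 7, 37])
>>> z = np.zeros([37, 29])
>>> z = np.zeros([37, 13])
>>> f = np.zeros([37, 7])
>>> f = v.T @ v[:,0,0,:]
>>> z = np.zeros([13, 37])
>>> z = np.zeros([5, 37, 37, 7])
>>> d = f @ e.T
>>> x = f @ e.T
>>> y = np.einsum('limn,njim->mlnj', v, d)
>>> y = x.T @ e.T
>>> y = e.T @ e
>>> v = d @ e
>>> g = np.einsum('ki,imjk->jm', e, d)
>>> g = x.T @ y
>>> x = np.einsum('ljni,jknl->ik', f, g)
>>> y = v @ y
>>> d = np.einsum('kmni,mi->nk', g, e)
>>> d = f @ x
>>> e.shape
(7, 37)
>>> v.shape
(37, 7, 7, 37)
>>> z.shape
(5, 37, 37, 7)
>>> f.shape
(37, 7, 7, 37)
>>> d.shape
(37, 7, 7, 7)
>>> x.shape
(37, 7)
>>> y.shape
(37, 7, 7, 37)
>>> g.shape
(7, 7, 7, 37)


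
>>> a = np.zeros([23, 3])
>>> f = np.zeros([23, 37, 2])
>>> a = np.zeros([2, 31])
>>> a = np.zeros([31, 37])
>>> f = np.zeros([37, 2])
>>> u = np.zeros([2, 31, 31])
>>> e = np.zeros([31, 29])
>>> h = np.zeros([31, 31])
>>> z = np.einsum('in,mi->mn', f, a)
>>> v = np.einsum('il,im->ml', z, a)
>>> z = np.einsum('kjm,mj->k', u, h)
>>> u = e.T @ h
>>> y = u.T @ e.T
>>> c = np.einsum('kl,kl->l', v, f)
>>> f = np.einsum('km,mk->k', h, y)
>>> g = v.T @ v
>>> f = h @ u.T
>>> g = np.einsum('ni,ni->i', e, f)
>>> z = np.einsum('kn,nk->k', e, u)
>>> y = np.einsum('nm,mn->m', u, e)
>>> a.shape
(31, 37)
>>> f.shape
(31, 29)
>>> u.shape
(29, 31)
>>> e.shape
(31, 29)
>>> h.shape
(31, 31)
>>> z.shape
(31,)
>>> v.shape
(37, 2)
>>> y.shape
(31,)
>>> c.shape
(2,)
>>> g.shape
(29,)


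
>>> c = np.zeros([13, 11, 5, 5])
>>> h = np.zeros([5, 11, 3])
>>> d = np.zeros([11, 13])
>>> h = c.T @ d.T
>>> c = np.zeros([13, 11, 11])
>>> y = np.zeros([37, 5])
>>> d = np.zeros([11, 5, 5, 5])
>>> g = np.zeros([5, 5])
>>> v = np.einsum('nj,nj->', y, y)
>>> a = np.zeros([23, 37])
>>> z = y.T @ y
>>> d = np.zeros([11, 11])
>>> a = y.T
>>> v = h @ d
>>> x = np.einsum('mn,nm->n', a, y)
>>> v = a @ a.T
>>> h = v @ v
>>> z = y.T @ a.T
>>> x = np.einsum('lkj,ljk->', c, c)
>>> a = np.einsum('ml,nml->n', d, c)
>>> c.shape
(13, 11, 11)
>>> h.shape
(5, 5)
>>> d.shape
(11, 11)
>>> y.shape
(37, 5)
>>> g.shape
(5, 5)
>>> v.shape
(5, 5)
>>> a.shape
(13,)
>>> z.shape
(5, 5)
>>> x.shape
()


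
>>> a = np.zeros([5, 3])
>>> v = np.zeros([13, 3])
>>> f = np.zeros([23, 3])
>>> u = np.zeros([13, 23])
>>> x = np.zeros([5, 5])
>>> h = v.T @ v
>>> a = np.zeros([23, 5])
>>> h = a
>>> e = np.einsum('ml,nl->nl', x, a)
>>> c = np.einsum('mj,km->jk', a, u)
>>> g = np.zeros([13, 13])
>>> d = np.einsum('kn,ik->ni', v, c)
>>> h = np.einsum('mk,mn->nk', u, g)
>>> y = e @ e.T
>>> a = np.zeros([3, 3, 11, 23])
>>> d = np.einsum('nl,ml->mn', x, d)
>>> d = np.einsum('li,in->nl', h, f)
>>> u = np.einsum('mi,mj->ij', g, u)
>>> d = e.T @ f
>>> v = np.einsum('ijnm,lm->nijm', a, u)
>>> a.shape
(3, 3, 11, 23)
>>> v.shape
(11, 3, 3, 23)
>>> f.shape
(23, 3)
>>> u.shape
(13, 23)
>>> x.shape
(5, 5)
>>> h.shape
(13, 23)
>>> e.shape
(23, 5)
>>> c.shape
(5, 13)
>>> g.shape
(13, 13)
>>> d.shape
(5, 3)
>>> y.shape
(23, 23)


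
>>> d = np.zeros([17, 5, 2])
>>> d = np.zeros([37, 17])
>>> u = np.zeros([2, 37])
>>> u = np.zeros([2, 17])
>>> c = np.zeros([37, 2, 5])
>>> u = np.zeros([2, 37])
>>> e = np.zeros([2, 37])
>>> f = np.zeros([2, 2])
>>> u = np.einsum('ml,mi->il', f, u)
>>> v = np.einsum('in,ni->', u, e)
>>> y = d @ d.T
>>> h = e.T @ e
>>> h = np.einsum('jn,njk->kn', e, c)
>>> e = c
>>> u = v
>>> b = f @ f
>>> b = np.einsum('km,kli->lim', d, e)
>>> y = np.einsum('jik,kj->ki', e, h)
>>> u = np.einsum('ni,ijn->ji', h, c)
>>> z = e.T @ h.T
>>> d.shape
(37, 17)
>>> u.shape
(2, 37)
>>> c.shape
(37, 2, 5)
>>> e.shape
(37, 2, 5)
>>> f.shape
(2, 2)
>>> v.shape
()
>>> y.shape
(5, 2)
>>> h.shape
(5, 37)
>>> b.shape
(2, 5, 17)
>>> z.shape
(5, 2, 5)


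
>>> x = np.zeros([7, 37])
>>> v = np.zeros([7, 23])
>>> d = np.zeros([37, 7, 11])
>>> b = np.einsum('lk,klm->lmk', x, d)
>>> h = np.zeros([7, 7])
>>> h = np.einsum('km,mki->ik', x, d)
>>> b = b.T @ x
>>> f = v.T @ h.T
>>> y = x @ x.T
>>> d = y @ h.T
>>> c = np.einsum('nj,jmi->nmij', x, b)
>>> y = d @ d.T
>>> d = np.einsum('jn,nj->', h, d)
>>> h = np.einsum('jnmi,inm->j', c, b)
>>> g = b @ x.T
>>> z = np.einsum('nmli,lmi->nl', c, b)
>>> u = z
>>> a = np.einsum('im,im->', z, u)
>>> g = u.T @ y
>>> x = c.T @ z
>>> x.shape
(37, 37, 11, 37)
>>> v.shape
(7, 23)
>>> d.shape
()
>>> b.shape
(37, 11, 37)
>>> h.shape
(7,)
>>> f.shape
(23, 11)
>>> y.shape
(7, 7)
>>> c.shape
(7, 11, 37, 37)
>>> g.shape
(37, 7)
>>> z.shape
(7, 37)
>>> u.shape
(7, 37)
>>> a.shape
()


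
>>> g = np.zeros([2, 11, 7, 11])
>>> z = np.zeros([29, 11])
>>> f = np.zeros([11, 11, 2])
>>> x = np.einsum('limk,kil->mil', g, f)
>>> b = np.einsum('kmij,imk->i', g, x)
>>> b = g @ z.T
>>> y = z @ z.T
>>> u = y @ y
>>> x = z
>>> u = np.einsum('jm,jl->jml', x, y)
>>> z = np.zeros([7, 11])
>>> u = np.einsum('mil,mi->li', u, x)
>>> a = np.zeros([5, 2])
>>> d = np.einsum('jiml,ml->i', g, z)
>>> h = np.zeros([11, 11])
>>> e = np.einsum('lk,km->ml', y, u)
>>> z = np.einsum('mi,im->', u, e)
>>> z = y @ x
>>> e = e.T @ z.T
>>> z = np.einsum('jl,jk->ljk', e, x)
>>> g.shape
(2, 11, 7, 11)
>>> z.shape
(29, 29, 11)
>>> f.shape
(11, 11, 2)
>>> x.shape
(29, 11)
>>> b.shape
(2, 11, 7, 29)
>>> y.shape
(29, 29)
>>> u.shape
(29, 11)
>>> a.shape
(5, 2)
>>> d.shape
(11,)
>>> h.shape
(11, 11)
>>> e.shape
(29, 29)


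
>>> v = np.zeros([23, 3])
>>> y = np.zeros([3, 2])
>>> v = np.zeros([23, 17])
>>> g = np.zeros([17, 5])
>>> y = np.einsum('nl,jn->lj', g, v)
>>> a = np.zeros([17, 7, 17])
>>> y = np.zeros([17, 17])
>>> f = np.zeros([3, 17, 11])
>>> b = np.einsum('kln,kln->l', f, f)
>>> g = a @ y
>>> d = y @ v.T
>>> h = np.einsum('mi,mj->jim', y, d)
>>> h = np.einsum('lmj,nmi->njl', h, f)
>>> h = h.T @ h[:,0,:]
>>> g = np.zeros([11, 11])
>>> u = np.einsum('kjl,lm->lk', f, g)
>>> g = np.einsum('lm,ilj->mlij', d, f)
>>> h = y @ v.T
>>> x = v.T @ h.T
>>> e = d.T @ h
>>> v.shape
(23, 17)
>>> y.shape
(17, 17)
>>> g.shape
(23, 17, 3, 11)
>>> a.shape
(17, 7, 17)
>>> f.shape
(3, 17, 11)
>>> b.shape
(17,)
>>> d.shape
(17, 23)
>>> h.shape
(17, 23)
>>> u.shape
(11, 3)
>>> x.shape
(17, 17)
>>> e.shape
(23, 23)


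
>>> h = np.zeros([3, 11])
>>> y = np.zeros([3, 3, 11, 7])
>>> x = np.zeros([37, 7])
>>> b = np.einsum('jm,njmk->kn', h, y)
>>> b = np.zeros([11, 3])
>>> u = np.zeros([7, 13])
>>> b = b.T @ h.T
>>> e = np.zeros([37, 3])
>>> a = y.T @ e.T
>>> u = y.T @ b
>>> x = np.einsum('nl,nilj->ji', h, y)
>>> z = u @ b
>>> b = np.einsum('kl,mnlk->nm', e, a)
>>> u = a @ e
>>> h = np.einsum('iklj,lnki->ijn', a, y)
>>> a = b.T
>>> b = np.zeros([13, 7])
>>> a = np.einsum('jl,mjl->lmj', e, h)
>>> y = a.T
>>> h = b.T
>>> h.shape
(7, 13)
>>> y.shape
(37, 7, 3)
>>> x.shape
(7, 3)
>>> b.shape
(13, 7)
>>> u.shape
(7, 11, 3, 3)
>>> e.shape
(37, 3)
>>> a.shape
(3, 7, 37)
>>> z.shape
(7, 11, 3, 3)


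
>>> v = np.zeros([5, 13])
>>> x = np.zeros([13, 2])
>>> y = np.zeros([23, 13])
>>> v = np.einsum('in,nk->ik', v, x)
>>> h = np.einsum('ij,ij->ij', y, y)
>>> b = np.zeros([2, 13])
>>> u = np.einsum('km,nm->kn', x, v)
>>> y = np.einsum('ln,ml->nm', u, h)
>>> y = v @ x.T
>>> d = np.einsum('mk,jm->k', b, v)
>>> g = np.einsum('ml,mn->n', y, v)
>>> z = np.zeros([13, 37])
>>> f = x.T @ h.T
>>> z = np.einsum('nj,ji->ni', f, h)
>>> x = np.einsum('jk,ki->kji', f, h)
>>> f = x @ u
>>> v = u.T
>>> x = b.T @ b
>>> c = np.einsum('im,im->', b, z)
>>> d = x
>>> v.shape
(5, 13)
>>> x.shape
(13, 13)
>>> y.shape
(5, 13)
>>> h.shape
(23, 13)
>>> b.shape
(2, 13)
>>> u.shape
(13, 5)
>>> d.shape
(13, 13)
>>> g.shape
(2,)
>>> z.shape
(2, 13)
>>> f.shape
(23, 2, 5)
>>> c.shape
()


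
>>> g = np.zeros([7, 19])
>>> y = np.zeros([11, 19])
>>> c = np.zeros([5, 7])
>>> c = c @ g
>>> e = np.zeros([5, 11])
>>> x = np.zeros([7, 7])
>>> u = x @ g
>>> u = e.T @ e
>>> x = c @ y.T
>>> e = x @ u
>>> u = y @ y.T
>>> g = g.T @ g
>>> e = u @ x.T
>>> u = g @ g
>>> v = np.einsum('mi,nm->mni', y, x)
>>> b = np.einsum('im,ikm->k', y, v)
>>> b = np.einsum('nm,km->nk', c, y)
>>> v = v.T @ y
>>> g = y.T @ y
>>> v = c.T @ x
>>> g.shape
(19, 19)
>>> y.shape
(11, 19)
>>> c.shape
(5, 19)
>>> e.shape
(11, 5)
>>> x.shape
(5, 11)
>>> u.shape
(19, 19)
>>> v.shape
(19, 11)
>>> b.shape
(5, 11)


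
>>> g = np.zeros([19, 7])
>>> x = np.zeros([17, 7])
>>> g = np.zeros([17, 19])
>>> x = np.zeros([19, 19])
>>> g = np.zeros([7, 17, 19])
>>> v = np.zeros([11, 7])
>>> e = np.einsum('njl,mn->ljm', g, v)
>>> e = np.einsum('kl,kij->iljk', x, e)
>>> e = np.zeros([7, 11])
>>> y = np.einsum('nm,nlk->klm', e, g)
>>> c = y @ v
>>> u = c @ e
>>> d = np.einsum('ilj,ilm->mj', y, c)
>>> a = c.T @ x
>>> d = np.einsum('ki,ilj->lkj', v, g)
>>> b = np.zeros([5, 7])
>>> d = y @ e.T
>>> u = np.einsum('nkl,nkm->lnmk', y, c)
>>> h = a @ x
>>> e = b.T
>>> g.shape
(7, 17, 19)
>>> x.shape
(19, 19)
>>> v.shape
(11, 7)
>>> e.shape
(7, 5)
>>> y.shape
(19, 17, 11)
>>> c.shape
(19, 17, 7)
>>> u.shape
(11, 19, 7, 17)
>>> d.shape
(19, 17, 7)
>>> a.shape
(7, 17, 19)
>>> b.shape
(5, 7)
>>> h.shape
(7, 17, 19)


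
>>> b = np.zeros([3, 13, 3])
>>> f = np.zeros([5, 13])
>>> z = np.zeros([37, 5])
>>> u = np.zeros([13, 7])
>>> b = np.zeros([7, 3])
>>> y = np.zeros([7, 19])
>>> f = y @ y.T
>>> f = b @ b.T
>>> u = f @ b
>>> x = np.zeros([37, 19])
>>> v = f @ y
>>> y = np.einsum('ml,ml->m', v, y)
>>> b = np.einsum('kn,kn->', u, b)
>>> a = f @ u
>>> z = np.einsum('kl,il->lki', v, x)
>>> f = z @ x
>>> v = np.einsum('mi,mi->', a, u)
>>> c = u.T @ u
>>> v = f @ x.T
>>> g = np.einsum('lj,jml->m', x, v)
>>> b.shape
()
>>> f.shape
(19, 7, 19)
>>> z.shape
(19, 7, 37)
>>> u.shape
(7, 3)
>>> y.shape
(7,)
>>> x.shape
(37, 19)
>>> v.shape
(19, 7, 37)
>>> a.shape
(7, 3)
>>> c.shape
(3, 3)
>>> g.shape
(7,)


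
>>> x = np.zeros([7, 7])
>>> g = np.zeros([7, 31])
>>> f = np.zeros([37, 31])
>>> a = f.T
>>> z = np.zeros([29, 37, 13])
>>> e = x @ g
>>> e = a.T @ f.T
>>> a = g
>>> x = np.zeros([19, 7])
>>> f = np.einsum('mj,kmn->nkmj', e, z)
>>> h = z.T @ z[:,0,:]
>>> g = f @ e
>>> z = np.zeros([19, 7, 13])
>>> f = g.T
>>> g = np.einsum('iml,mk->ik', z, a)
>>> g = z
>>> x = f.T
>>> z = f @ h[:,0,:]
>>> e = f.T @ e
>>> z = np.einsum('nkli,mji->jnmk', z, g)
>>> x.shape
(13, 29, 37, 37)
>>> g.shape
(19, 7, 13)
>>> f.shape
(37, 37, 29, 13)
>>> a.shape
(7, 31)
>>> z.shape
(7, 37, 19, 37)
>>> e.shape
(13, 29, 37, 37)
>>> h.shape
(13, 37, 13)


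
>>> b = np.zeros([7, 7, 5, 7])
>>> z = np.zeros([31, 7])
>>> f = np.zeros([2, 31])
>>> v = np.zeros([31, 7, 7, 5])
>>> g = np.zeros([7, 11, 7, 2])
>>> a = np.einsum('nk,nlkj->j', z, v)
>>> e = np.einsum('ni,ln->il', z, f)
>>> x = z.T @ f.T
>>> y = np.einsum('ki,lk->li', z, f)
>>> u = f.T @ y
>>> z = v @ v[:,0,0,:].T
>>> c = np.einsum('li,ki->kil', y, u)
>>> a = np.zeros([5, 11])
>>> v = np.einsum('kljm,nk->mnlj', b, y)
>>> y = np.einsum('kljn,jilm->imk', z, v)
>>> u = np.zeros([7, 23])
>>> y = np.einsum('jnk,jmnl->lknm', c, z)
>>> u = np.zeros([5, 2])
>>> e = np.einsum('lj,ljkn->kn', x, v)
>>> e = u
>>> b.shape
(7, 7, 5, 7)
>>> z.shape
(31, 7, 7, 31)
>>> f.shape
(2, 31)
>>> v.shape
(7, 2, 7, 5)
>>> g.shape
(7, 11, 7, 2)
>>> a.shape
(5, 11)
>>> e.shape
(5, 2)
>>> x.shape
(7, 2)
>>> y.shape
(31, 2, 7, 7)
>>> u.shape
(5, 2)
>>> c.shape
(31, 7, 2)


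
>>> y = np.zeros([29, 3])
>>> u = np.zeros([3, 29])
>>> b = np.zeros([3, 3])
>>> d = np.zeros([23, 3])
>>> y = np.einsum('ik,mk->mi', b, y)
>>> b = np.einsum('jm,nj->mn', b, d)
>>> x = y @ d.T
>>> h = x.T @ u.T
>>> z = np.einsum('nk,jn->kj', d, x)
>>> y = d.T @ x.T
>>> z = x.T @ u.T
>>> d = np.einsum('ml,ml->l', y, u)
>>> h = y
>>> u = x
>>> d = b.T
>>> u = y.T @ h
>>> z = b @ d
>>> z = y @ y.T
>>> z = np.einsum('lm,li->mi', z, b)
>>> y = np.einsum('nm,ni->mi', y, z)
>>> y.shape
(29, 23)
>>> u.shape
(29, 29)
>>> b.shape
(3, 23)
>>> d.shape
(23, 3)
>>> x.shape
(29, 23)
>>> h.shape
(3, 29)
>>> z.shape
(3, 23)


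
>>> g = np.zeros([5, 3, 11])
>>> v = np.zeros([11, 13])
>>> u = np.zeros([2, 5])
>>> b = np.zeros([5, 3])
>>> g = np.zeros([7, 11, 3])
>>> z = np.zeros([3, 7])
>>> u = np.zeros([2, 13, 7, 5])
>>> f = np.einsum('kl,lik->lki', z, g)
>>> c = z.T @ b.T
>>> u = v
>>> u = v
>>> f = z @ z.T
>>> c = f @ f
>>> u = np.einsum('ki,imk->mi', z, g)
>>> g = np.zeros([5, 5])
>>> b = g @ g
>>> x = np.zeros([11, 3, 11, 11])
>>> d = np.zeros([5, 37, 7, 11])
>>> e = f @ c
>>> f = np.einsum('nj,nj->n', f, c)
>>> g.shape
(5, 5)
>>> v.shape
(11, 13)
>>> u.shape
(11, 7)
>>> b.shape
(5, 5)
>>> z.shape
(3, 7)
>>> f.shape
(3,)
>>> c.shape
(3, 3)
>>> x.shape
(11, 3, 11, 11)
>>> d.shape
(5, 37, 7, 11)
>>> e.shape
(3, 3)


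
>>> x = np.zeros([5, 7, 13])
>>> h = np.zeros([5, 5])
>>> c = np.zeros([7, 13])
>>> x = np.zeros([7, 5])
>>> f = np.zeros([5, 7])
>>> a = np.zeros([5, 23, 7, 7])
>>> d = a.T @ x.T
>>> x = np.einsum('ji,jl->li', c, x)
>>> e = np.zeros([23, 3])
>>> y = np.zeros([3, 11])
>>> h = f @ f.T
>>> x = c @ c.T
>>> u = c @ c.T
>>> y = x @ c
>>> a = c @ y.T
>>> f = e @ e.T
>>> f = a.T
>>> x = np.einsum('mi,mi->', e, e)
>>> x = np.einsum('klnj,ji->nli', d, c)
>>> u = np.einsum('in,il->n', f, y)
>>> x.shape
(23, 7, 13)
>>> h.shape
(5, 5)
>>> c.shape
(7, 13)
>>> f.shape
(7, 7)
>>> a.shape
(7, 7)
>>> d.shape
(7, 7, 23, 7)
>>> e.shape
(23, 3)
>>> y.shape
(7, 13)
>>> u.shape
(7,)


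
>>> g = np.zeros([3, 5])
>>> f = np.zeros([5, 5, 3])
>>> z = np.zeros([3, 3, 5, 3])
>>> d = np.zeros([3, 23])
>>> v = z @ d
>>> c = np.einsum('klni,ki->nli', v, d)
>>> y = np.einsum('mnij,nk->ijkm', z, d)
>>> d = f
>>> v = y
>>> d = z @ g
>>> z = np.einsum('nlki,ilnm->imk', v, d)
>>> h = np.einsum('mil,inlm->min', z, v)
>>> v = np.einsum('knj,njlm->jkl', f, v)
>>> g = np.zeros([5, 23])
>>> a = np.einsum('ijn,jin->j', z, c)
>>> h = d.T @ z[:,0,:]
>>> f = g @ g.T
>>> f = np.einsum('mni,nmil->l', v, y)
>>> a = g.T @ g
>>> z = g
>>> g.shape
(5, 23)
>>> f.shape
(3,)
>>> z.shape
(5, 23)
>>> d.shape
(3, 3, 5, 5)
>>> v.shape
(3, 5, 23)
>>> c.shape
(5, 3, 23)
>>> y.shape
(5, 3, 23, 3)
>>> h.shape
(5, 5, 3, 23)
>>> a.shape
(23, 23)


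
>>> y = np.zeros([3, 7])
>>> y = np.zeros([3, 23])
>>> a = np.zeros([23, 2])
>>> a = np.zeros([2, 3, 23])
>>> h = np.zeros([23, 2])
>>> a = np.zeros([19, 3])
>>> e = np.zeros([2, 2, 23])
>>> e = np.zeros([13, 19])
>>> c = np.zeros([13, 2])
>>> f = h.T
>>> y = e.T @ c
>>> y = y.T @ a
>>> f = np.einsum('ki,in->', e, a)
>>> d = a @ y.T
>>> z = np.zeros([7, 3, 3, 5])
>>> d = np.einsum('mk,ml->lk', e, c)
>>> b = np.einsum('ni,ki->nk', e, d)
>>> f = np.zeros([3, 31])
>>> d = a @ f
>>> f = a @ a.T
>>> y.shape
(2, 3)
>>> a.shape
(19, 3)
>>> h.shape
(23, 2)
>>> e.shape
(13, 19)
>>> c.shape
(13, 2)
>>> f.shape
(19, 19)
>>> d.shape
(19, 31)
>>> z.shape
(7, 3, 3, 5)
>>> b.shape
(13, 2)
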